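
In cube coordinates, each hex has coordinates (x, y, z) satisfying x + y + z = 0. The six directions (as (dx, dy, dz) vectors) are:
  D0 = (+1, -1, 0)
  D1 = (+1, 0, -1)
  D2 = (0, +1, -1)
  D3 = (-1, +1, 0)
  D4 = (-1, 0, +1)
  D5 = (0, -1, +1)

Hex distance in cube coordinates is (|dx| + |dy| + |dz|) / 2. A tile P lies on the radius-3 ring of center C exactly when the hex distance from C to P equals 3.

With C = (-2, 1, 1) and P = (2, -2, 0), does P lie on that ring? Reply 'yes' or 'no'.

|px - cx| = |2 - (-2)| = 4
|py - cy| = |-2 - 1| = 3
|pz - cz| = |0 - 1| = 1
distance = (4+3+1)/2 = 8/2 = 4
radius = 3; distance != radius -> no

Answer: no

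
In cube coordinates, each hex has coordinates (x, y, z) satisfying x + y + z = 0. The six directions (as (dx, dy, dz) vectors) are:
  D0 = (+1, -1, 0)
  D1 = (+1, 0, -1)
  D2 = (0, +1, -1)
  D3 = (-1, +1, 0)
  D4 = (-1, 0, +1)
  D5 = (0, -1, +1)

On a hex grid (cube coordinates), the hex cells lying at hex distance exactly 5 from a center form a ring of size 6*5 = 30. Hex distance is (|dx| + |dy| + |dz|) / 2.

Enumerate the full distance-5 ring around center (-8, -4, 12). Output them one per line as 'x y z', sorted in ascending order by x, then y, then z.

Walk ring at distance 5 from (-8, -4, 12):
Start at center + D4*5 = (-13, -4, 17)
  hex 0: (-13, -4, 17)
  hex 1: (-12, -5, 17)
  hex 2: (-11, -6, 17)
  hex 3: (-10, -7, 17)
  hex 4: (-9, -8, 17)
  hex 5: (-8, -9, 17)
  hex 6: (-7, -9, 16)
  hex 7: (-6, -9, 15)
  hex 8: (-5, -9, 14)
  hex 9: (-4, -9, 13)
  hex 10: (-3, -9, 12)
  hex 11: (-3, -8, 11)
  hex 12: (-3, -7, 10)
  hex 13: (-3, -6, 9)
  hex 14: (-3, -5, 8)
  hex 15: (-3, -4, 7)
  hex 16: (-4, -3, 7)
  hex 17: (-5, -2, 7)
  hex 18: (-6, -1, 7)
  hex 19: (-7, 0, 7)
  hex 20: (-8, 1, 7)
  hex 21: (-9, 1, 8)
  hex 22: (-10, 1, 9)
  hex 23: (-11, 1, 10)
  hex 24: (-12, 1, 11)
  hex 25: (-13, 1, 12)
  hex 26: (-13, 0, 13)
  hex 27: (-13, -1, 14)
  hex 28: (-13, -2, 15)
  hex 29: (-13, -3, 16)
Sorted: 30 hexes.

Answer: -13 -4 17
-13 -3 16
-13 -2 15
-13 -1 14
-13 0 13
-13 1 12
-12 -5 17
-12 1 11
-11 -6 17
-11 1 10
-10 -7 17
-10 1 9
-9 -8 17
-9 1 8
-8 -9 17
-8 1 7
-7 -9 16
-7 0 7
-6 -9 15
-6 -1 7
-5 -9 14
-5 -2 7
-4 -9 13
-4 -3 7
-3 -9 12
-3 -8 11
-3 -7 10
-3 -6 9
-3 -5 8
-3 -4 7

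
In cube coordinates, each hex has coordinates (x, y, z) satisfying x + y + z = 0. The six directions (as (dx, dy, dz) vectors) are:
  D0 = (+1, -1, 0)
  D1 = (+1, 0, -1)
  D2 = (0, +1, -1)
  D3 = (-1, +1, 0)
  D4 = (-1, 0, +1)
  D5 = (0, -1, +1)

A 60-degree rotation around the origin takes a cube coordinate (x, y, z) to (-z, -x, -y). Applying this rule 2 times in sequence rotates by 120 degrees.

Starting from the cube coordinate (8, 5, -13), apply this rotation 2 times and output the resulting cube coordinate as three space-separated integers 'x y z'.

Start: (8, 5, -13)
Step 1: (8, 5, -13) -> (-(-13), -(8), -(5)) = (13, -8, -5)
Step 2: (13, -8, -5) -> (-(-5), -(13), -(-8)) = (5, -13, 8)

Answer: 5 -13 8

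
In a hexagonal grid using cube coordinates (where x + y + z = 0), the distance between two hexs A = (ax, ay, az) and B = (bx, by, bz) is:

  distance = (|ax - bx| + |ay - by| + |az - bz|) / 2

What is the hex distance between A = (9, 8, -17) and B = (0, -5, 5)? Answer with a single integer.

Answer: 22

Derivation:
|ax - bx| = |9 - 0| = 9
|ay - by| = |8 - (-5)| = 13
|az - bz| = |-17 - 5| = 22
distance = (9 + 13 + 22) / 2 = 44 / 2 = 22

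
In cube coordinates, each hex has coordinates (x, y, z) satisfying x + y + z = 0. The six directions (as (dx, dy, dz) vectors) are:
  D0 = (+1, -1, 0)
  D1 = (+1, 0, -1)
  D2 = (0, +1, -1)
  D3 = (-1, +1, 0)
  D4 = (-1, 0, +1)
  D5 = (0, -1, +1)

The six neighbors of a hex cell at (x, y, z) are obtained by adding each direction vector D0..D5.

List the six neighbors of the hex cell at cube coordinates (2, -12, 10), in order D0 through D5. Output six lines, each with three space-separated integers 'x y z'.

Answer: 3 -13 10
3 -12 9
2 -11 9
1 -11 10
1 -12 11
2 -13 11

Derivation:
Center: (2, -12, 10). Add each direction:
  D0: (2, -12, 10) + (1, -1, 0) = (3, -13, 10)
  D1: (2, -12, 10) + (1, 0, -1) = (3, -12, 9)
  D2: (2, -12, 10) + (0, 1, -1) = (2, -11, 9)
  D3: (2, -12, 10) + (-1, 1, 0) = (1, -11, 10)
  D4: (2, -12, 10) + (-1, 0, 1) = (1, -12, 11)
  D5: (2, -12, 10) + (0, -1, 1) = (2, -13, 11)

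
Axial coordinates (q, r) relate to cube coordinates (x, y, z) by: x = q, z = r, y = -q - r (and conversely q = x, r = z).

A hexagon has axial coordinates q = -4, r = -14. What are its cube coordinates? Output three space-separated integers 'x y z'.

x = q = -4
z = r = -14
y = -x - z = -(-4) - (-14) = 18

Answer: -4 18 -14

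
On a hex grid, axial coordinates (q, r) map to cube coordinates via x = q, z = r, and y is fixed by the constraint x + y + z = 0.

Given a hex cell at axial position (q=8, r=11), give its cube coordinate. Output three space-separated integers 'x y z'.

Answer: 8 -19 11

Derivation:
x = q = 8
z = r = 11
y = -x - z = -(8) - (11) = -19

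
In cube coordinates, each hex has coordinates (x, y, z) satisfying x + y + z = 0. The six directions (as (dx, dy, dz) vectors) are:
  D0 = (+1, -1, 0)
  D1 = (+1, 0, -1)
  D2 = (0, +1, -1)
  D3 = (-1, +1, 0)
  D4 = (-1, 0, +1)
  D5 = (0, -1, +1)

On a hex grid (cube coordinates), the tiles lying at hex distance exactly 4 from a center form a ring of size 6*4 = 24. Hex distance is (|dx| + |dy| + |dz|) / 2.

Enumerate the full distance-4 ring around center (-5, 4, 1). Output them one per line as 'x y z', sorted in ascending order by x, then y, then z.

Walk ring at distance 4 from (-5, 4, 1):
Start at center + D4*4 = (-9, 4, 5)
  hex 0: (-9, 4, 5)
  hex 1: (-8, 3, 5)
  hex 2: (-7, 2, 5)
  hex 3: (-6, 1, 5)
  hex 4: (-5, 0, 5)
  hex 5: (-4, 0, 4)
  hex 6: (-3, 0, 3)
  hex 7: (-2, 0, 2)
  hex 8: (-1, 0, 1)
  hex 9: (-1, 1, 0)
  hex 10: (-1, 2, -1)
  hex 11: (-1, 3, -2)
  hex 12: (-1, 4, -3)
  hex 13: (-2, 5, -3)
  hex 14: (-3, 6, -3)
  hex 15: (-4, 7, -3)
  hex 16: (-5, 8, -3)
  hex 17: (-6, 8, -2)
  hex 18: (-7, 8, -1)
  hex 19: (-8, 8, 0)
  hex 20: (-9, 8, 1)
  hex 21: (-9, 7, 2)
  hex 22: (-9, 6, 3)
  hex 23: (-9, 5, 4)
Sorted: 24 hexes.

Answer: -9 4 5
-9 5 4
-9 6 3
-9 7 2
-9 8 1
-8 3 5
-8 8 0
-7 2 5
-7 8 -1
-6 1 5
-6 8 -2
-5 0 5
-5 8 -3
-4 0 4
-4 7 -3
-3 0 3
-3 6 -3
-2 0 2
-2 5 -3
-1 0 1
-1 1 0
-1 2 -1
-1 3 -2
-1 4 -3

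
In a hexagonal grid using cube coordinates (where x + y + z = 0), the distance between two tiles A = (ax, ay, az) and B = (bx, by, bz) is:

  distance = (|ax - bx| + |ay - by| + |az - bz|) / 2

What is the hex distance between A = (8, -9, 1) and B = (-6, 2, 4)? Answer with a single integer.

Answer: 14

Derivation:
|ax - bx| = |8 - (-6)| = 14
|ay - by| = |-9 - 2| = 11
|az - bz| = |1 - 4| = 3
distance = (14 + 11 + 3) / 2 = 28 / 2 = 14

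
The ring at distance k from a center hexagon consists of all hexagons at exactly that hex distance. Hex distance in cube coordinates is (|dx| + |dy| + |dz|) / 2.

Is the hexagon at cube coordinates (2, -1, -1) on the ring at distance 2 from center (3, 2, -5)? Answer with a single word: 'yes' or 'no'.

Answer: no

Derivation:
|px - cx| = |2 - 3| = 1
|py - cy| = |-1 - 2| = 3
|pz - cz| = |-1 - (-5)| = 4
distance = (1+3+4)/2 = 8/2 = 4
radius = 2; distance != radius -> no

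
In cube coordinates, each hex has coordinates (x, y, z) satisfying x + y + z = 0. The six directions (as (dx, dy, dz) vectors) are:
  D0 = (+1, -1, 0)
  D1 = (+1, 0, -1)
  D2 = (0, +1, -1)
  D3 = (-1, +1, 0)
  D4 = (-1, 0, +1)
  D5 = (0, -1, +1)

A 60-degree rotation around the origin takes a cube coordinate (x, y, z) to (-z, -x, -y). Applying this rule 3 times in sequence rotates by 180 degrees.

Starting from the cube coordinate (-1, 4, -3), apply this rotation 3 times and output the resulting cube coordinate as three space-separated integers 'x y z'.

Start: (-1, 4, -3)
Step 1: (-1, 4, -3) -> (-(-3), -(-1), -(4)) = (3, 1, -4)
Step 2: (3, 1, -4) -> (-(-4), -(3), -(1)) = (4, -3, -1)
Step 3: (4, -3, -1) -> (-(-1), -(4), -(-3)) = (1, -4, 3)

Answer: 1 -4 3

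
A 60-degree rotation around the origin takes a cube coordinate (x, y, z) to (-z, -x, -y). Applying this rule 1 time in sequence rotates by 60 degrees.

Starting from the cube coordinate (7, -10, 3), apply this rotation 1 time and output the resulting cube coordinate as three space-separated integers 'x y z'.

Answer: -3 -7 10

Derivation:
Start: (7, -10, 3)
Step 1: (7, -10, 3) -> (-(3), -(7), -(-10)) = (-3, -7, 10)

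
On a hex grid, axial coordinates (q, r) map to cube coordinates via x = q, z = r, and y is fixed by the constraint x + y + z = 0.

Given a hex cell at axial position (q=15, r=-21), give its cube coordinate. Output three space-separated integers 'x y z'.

Answer: 15 6 -21

Derivation:
x = q = 15
z = r = -21
y = -x - z = -(15) - (-21) = 6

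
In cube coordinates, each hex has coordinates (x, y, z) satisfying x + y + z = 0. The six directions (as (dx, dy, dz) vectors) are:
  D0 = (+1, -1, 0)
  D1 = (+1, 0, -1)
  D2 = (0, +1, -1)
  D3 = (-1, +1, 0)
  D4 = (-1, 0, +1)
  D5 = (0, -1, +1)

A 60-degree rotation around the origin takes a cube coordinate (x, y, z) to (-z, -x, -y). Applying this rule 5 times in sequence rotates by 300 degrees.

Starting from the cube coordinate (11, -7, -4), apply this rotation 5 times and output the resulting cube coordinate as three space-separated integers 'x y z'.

Answer: 7 4 -11

Derivation:
Start: (11, -7, -4)
Step 1: (11, -7, -4) -> (-(-4), -(11), -(-7)) = (4, -11, 7)
Step 2: (4, -11, 7) -> (-(7), -(4), -(-11)) = (-7, -4, 11)
Step 3: (-7, -4, 11) -> (-(11), -(-7), -(-4)) = (-11, 7, 4)
Step 4: (-11, 7, 4) -> (-(4), -(-11), -(7)) = (-4, 11, -7)
Step 5: (-4, 11, -7) -> (-(-7), -(-4), -(11)) = (7, 4, -11)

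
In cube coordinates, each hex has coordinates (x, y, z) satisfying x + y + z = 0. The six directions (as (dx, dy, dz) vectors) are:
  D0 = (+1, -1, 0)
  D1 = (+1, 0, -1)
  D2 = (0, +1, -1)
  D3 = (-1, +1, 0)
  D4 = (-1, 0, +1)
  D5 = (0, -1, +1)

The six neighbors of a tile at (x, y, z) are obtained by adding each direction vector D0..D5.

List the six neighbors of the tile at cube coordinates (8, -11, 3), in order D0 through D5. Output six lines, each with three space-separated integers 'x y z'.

Answer: 9 -12 3
9 -11 2
8 -10 2
7 -10 3
7 -11 4
8 -12 4

Derivation:
Center: (8, -11, 3). Add each direction:
  D0: (8, -11, 3) + (1, -1, 0) = (9, -12, 3)
  D1: (8, -11, 3) + (1, 0, -1) = (9, -11, 2)
  D2: (8, -11, 3) + (0, 1, -1) = (8, -10, 2)
  D3: (8, -11, 3) + (-1, 1, 0) = (7, -10, 3)
  D4: (8, -11, 3) + (-1, 0, 1) = (7, -11, 4)
  D5: (8, -11, 3) + (0, -1, 1) = (8, -12, 4)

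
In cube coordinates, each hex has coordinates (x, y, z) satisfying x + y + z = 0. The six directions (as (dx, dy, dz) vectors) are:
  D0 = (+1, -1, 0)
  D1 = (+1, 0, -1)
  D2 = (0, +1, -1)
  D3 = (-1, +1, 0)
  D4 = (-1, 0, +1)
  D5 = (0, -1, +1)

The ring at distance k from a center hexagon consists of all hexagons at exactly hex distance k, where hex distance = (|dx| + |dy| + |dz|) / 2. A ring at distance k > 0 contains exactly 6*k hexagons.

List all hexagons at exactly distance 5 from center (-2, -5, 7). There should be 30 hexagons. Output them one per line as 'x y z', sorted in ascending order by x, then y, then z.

Walk ring at distance 5 from (-2, -5, 7):
Start at center + D4*5 = (-7, -5, 12)
  hex 0: (-7, -5, 12)
  hex 1: (-6, -6, 12)
  hex 2: (-5, -7, 12)
  hex 3: (-4, -8, 12)
  hex 4: (-3, -9, 12)
  hex 5: (-2, -10, 12)
  hex 6: (-1, -10, 11)
  hex 7: (0, -10, 10)
  hex 8: (1, -10, 9)
  hex 9: (2, -10, 8)
  hex 10: (3, -10, 7)
  hex 11: (3, -9, 6)
  hex 12: (3, -8, 5)
  hex 13: (3, -7, 4)
  hex 14: (3, -6, 3)
  hex 15: (3, -5, 2)
  hex 16: (2, -4, 2)
  hex 17: (1, -3, 2)
  hex 18: (0, -2, 2)
  hex 19: (-1, -1, 2)
  hex 20: (-2, 0, 2)
  hex 21: (-3, 0, 3)
  hex 22: (-4, 0, 4)
  hex 23: (-5, 0, 5)
  hex 24: (-6, 0, 6)
  hex 25: (-7, 0, 7)
  hex 26: (-7, -1, 8)
  hex 27: (-7, -2, 9)
  hex 28: (-7, -3, 10)
  hex 29: (-7, -4, 11)
Sorted: 30 hexes.

Answer: -7 -5 12
-7 -4 11
-7 -3 10
-7 -2 9
-7 -1 8
-7 0 7
-6 -6 12
-6 0 6
-5 -7 12
-5 0 5
-4 -8 12
-4 0 4
-3 -9 12
-3 0 3
-2 -10 12
-2 0 2
-1 -10 11
-1 -1 2
0 -10 10
0 -2 2
1 -10 9
1 -3 2
2 -10 8
2 -4 2
3 -10 7
3 -9 6
3 -8 5
3 -7 4
3 -6 3
3 -5 2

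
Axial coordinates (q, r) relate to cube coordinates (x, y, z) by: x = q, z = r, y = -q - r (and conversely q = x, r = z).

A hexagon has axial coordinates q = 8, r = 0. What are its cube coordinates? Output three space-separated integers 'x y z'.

Answer: 8 -8 0

Derivation:
x = q = 8
z = r = 0
y = -x - z = -(8) - (0) = -8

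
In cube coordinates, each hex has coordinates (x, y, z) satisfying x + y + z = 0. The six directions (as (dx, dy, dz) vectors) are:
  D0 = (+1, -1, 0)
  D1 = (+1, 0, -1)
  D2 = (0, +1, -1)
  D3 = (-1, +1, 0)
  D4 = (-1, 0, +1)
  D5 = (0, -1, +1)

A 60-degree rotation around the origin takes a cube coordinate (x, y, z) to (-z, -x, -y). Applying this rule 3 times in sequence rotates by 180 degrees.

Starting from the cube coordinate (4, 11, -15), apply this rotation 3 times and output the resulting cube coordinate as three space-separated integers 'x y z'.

Start: (4, 11, -15)
Step 1: (4, 11, -15) -> (-(-15), -(4), -(11)) = (15, -4, -11)
Step 2: (15, -4, -11) -> (-(-11), -(15), -(-4)) = (11, -15, 4)
Step 3: (11, -15, 4) -> (-(4), -(11), -(-15)) = (-4, -11, 15)

Answer: -4 -11 15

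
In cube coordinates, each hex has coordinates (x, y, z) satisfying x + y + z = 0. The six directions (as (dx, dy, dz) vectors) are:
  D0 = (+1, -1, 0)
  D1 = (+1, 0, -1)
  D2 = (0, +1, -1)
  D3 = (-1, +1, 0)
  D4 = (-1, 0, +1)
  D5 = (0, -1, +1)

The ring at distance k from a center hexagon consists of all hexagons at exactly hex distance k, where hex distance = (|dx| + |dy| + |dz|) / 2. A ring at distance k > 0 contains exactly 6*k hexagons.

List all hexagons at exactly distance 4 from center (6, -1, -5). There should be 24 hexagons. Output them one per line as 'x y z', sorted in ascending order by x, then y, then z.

Answer: 2 -1 -1
2 0 -2
2 1 -3
2 2 -4
2 3 -5
3 -2 -1
3 3 -6
4 -3 -1
4 3 -7
5 -4 -1
5 3 -8
6 -5 -1
6 3 -9
7 -5 -2
7 2 -9
8 -5 -3
8 1 -9
9 -5 -4
9 0 -9
10 -5 -5
10 -4 -6
10 -3 -7
10 -2 -8
10 -1 -9

Derivation:
Walk ring at distance 4 from (6, -1, -5):
Start at center + D4*4 = (2, -1, -1)
  hex 0: (2, -1, -1)
  hex 1: (3, -2, -1)
  hex 2: (4, -3, -1)
  hex 3: (5, -4, -1)
  hex 4: (6, -5, -1)
  hex 5: (7, -5, -2)
  hex 6: (8, -5, -3)
  hex 7: (9, -5, -4)
  hex 8: (10, -5, -5)
  hex 9: (10, -4, -6)
  hex 10: (10, -3, -7)
  hex 11: (10, -2, -8)
  hex 12: (10, -1, -9)
  hex 13: (9, 0, -9)
  hex 14: (8, 1, -9)
  hex 15: (7, 2, -9)
  hex 16: (6, 3, -9)
  hex 17: (5, 3, -8)
  hex 18: (4, 3, -7)
  hex 19: (3, 3, -6)
  hex 20: (2, 3, -5)
  hex 21: (2, 2, -4)
  hex 22: (2, 1, -3)
  hex 23: (2, 0, -2)
Sorted: 24 hexes.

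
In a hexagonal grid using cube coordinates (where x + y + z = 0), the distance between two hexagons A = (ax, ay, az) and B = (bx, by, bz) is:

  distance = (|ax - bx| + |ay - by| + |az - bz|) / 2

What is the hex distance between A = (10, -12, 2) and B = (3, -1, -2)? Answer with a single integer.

|ax - bx| = |10 - 3| = 7
|ay - by| = |-12 - (-1)| = 11
|az - bz| = |2 - (-2)| = 4
distance = (7 + 11 + 4) / 2 = 22 / 2 = 11

Answer: 11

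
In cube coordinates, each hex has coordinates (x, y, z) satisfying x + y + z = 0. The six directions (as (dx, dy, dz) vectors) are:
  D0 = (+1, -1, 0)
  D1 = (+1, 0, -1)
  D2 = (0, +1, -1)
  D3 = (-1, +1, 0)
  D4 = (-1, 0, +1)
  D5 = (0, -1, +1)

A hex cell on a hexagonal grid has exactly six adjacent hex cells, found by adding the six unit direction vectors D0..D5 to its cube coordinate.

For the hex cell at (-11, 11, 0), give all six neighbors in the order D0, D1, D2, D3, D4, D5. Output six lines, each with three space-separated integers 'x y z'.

Answer: -10 10 0
-10 11 -1
-11 12 -1
-12 12 0
-12 11 1
-11 10 1

Derivation:
Center: (-11, 11, 0). Add each direction:
  D0: (-11, 11, 0) + (1, -1, 0) = (-10, 10, 0)
  D1: (-11, 11, 0) + (1, 0, -1) = (-10, 11, -1)
  D2: (-11, 11, 0) + (0, 1, -1) = (-11, 12, -1)
  D3: (-11, 11, 0) + (-1, 1, 0) = (-12, 12, 0)
  D4: (-11, 11, 0) + (-1, 0, 1) = (-12, 11, 1)
  D5: (-11, 11, 0) + (0, -1, 1) = (-11, 10, 1)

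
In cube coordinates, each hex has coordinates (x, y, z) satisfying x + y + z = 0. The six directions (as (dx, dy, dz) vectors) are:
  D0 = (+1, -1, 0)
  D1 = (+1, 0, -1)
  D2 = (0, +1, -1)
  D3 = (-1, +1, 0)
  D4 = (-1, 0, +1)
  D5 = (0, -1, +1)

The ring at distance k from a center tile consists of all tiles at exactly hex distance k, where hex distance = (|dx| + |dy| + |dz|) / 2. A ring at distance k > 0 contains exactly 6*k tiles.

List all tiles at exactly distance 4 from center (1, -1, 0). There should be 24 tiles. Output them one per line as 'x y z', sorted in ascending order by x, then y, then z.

Walk ring at distance 4 from (1, -1, 0):
Start at center + D4*4 = (-3, -1, 4)
  hex 0: (-3, -1, 4)
  hex 1: (-2, -2, 4)
  hex 2: (-1, -3, 4)
  hex 3: (0, -4, 4)
  hex 4: (1, -5, 4)
  hex 5: (2, -5, 3)
  hex 6: (3, -5, 2)
  hex 7: (4, -5, 1)
  hex 8: (5, -5, 0)
  hex 9: (5, -4, -1)
  hex 10: (5, -3, -2)
  hex 11: (5, -2, -3)
  hex 12: (5, -1, -4)
  hex 13: (4, 0, -4)
  hex 14: (3, 1, -4)
  hex 15: (2, 2, -4)
  hex 16: (1, 3, -4)
  hex 17: (0, 3, -3)
  hex 18: (-1, 3, -2)
  hex 19: (-2, 3, -1)
  hex 20: (-3, 3, 0)
  hex 21: (-3, 2, 1)
  hex 22: (-3, 1, 2)
  hex 23: (-3, 0, 3)
Sorted: 24 hexes.

Answer: -3 -1 4
-3 0 3
-3 1 2
-3 2 1
-3 3 0
-2 -2 4
-2 3 -1
-1 -3 4
-1 3 -2
0 -4 4
0 3 -3
1 -5 4
1 3 -4
2 -5 3
2 2 -4
3 -5 2
3 1 -4
4 -5 1
4 0 -4
5 -5 0
5 -4 -1
5 -3 -2
5 -2 -3
5 -1 -4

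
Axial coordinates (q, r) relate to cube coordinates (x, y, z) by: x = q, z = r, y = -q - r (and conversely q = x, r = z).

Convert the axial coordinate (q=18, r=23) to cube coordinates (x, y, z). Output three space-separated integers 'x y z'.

x = q = 18
z = r = 23
y = -x - z = -(18) - (23) = -41

Answer: 18 -41 23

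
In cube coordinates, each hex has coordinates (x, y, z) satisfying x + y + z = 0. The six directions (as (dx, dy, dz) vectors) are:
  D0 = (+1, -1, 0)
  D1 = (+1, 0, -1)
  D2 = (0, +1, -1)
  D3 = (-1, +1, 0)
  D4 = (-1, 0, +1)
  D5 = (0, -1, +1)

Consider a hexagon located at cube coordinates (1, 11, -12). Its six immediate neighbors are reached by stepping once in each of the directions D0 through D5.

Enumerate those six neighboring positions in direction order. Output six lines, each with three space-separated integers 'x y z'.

Center: (1, 11, -12). Add each direction:
  D0: (1, 11, -12) + (1, -1, 0) = (2, 10, -12)
  D1: (1, 11, -12) + (1, 0, -1) = (2, 11, -13)
  D2: (1, 11, -12) + (0, 1, -1) = (1, 12, -13)
  D3: (1, 11, -12) + (-1, 1, 0) = (0, 12, -12)
  D4: (1, 11, -12) + (-1, 0, 1) = (0, 11, -11)
  D5: (1, 11, -12) + (0, -1, 1) = (1, 10, -11)

Answer: 2 10 -12
2 11 -13
1 12 -13
0 12 -12
0 11 -11
1 10 -11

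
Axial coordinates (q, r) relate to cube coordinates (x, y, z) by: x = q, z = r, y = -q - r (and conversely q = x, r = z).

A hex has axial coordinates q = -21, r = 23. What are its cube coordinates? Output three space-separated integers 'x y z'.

x = q = -21
z = r = 23
y = -x - z = -(-21) - (23) = -2

Answer: -21 -2 23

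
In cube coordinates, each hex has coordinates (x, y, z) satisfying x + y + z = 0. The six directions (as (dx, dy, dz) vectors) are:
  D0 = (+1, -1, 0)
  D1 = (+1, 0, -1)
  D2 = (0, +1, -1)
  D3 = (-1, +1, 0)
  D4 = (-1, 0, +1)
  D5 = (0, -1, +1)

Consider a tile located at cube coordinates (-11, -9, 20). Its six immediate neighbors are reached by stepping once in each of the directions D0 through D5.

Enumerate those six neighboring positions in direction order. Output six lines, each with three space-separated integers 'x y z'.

Answer: -10 -10 20
-10 -9 19
-11 -8 19
-12 -8 20
-12 -9 21
-11 -10 21

Derivation:
Center: (-11, -9, 20). Add each direction:
  D0: (-11, -9, 20) + (1, -1, 0) = (-10, -10, 20)
  D1: (-11, -9, 20) + (1, 0, -1) = (-10, -9, 19)
  D2: (-11, -9, 20) + (0, 1, -1) = (-11, -8, 19)
  D3: (-11, -9, 20) + (-1, 1, 0) = (-12, -8, 20)
  D4: (-11, -9, 20) + (-1, 0, 1) = (-12, -9, 21)
  D5: (-11, -9, 20) + (0, -1, 1) = (-11, -10, 21)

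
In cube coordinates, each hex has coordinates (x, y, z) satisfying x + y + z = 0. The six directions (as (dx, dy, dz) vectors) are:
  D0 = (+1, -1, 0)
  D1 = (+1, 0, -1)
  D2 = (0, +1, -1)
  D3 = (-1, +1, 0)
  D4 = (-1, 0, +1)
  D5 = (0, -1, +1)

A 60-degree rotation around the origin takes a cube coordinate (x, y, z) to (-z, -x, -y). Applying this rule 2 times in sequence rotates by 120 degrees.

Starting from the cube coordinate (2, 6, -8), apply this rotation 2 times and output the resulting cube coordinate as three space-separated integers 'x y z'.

Answer: 6 -8 2

Derivation:
Start: (2, 6, -8)
Step 1: (2, 6, -8) -> (-(-8), -(2), -(6)) = (8, -2, -6)
Step 2: (8, -2, -6) -> (-(-6), -(8), -(-2)) = (6, -8, 2)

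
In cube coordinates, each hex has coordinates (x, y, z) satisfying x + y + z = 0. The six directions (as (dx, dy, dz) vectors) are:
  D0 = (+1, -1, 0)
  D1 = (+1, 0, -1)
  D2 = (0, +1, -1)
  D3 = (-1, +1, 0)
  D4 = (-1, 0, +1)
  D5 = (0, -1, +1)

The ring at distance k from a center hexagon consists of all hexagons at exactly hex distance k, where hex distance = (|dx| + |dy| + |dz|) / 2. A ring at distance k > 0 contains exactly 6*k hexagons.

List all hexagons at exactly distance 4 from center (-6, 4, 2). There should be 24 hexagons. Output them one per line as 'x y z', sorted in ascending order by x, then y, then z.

Walk ring at distance 4 from (-6, 4, 2):
Start at center + D4*4 = (-10, 4, 6)
  hex 0: (-10, 4, 6)
  hex 1: (-9, 3, 6)
  hex 2: (-8, 2, 6)
  hex 3: (-7, 1, 6)
  hex 4: (-6, 0, 6)
  hex 5: (-5, 0, 5)
  hex 6: (-4, 0, 4)
  hex 7: (-3, 0, 3)
  hex 8: (-2, 0, 2)
  hex 9: (-2, 1, 1)
  hex 10: (-2, 2, 0)
  hex 11: (-2, 3, -1)
  hex 12: (-2, 4, -2)
  hex 13: (-3, 5, -2)
  hex 14: (-4, 6, -2)
  hex 15: (-5, 7, -2)
  hex 16: (-6, 8, -2)
  hex 17: (-7, 8, -1)
  hex 18: (-8, 8, 0)
  hex 19: (-9, 8, 1)
  hex 20: (-10, 8, 2)
  hex 21: (-10, 7, 3)
  hex 22: (-10, 6, 4)
  hex 23: (-10, 5, 5)
Sorted: 24 hexes.

Answer: -10 4 6
-10 5 5
-10 6 4
-10 7 3
-10 8 2
-9 3 6
-9 8 1
-8 2 6
-8 8 0
-7 1 6
-7 8 -1
-6 0 6
-6 8 -2
-5 0 5
-5 7 -2
-4 0 4
-4 6 -2
-3 0 3
-3 5 -2
-2 0 2
-2 1 1
-2 2 0
-2 3 -1
-2 4 -2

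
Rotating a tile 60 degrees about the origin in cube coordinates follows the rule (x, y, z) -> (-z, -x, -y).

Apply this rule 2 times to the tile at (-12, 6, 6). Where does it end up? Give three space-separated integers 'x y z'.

Answer: 6 6 -12

Derivation:
Start: (-12, 6, 6)
Step 1: (-12, 6, 6) -> (-(6), -(-12), -(6)) = (-6, 12, -6)
Step 2: (-6, 12, -6) -> (-(-6), -(-6), -(12)) = (6, 6, -12)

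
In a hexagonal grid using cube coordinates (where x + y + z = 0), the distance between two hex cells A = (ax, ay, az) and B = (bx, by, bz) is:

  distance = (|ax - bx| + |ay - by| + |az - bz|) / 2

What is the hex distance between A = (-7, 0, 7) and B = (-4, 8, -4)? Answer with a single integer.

|ax - bx| = |-7 - (-4)| = 3
|ay - by| = |0 - 8| = 8
|az - bz| = |7 - (-4)| = 11
distance = (3 + 8 + 11) / 2 = 22 / 2 = 11

Answer: 11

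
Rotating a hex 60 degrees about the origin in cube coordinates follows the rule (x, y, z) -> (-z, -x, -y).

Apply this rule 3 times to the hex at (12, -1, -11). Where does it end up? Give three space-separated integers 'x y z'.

Start: (12, -1, -11)
Step 1: (12, -1, -11) -> (-(-11), -(12), -(-1)) = (11, -12, 1)
Step 2: (11, -12, 1) -> (-(1), -(11), -(-12)) = (-1, -11, 12)
Step 3: (-1, -11, 12) -> (-(12), -(-1), -(-11)) = (-12, 1, 11)

Answer: -12 1 11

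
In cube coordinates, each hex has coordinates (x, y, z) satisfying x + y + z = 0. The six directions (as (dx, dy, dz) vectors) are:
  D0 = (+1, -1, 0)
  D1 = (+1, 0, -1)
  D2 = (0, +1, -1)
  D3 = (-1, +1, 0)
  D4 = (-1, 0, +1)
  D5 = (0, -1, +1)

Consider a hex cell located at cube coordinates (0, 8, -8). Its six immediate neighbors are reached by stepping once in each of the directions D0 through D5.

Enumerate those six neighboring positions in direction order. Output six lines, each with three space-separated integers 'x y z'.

Center: (0, 8, -8). Add each direction:
  D0: (0, 8, -8) + (1, -1, 0) = (1, 7, -8)
  D1: (0, 8, -8) + (1, 0, -1) = (1, 8, -9)
  D2: (0, 8, -8) + (0, 1, -1) = (0, 9, -9)
  D3: (0, 8, -8) + (-1, 1, 0) = (-1, 9, -8)
  D4: (0, 8, -8) + (-1, 0, 1) = (-1, 8, -7)
  D5: (0, 8, -8) + (0, -1, 1) = (0, 7, -7)

Answer: 1 7 -8
1 8 -9
0 9 -9
-1 9 -8
-1 8 -7
0 7 -7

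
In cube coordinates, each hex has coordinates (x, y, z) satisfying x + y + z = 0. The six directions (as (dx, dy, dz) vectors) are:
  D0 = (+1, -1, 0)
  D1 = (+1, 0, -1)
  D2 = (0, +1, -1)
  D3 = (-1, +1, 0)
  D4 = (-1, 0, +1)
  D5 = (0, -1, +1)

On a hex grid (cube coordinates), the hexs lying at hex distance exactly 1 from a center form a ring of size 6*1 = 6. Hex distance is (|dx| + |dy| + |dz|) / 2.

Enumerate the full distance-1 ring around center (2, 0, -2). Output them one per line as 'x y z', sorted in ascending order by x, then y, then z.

Answer: 1 0 -1
1 1 -2
2 -1 -1
2 1 -3
3 -1 -2
3 0 -3

Derivation:
Walk ring at distance 1 from (2, 0, -2):
Start at center + D4*1 = (1, 0, -1)
  hex 0: (1, 0, -1)
  hex 1: (2, -1, -1)
  hex 2: (3, -1, -2)
  hex 3: (3, 0, -3)
  hex 4: (2, 1, -3)
  hex 5: (1, 1, -2)
Sorted: 6 hexes.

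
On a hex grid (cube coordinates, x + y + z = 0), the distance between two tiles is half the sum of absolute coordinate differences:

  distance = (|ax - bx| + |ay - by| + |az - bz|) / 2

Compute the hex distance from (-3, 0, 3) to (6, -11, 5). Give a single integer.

Answer: 11

Derivation:
|ax - bx| = |-3 - 6| = 9
|ay - by| = |0 - (-11)| = 11
|az - bz| = |3 - 5| = 2
distance = (9 + 11 + 2) / 2 = 22 / 2 = 11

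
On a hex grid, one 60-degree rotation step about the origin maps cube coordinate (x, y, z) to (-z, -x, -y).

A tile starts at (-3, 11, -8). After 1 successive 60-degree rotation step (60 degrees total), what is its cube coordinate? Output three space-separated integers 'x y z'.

Answer: 8 3 -11

Derivation:
Start: (-3, 11, -8)
Step 1: (-3, 11, -8) -> (-(-8), -(-3), -(11)) = (8, 3, -11)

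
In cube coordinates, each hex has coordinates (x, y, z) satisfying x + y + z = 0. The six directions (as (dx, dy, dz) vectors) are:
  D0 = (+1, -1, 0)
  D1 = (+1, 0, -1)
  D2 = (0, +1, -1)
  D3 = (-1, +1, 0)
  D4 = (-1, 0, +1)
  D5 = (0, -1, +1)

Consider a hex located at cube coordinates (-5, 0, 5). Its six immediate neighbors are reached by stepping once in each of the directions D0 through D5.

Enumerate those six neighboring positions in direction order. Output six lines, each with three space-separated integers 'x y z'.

Center: (-5, 0, 5). Add each direction:
  D0: (-5, 0, 5) + (1, -1, 0) = (-4, -1, 5)
  D1: (-5, 0, 5) + (1, 0, -1) = (-4, 0, 4)
  D2: (-5, 0, 5) + (0, 1, -1) = (-5, 1, 4)
  D3: (-5, 0, 5) + (-1, 1, 0) = (-6, 1, 5)
  D4: (-5, 0, 5) + (-1, 0, 1) = (-6, 0, 6)
  D5: (-5, 0, 5) + (0, -1, 1) = (-5, -1, 6)

Answer: -4 -1 5
-4 0 4
-5 1 4
-6 1 5
-6 0 6
-5 -1 6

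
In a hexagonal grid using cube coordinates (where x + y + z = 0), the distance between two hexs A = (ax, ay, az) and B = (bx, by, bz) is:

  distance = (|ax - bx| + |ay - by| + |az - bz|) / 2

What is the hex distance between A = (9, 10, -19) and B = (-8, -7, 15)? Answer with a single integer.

Answer: 34

Derivation:
|ax - bx| = |9 - (-8)| = 17
|ay - by| = |10 - (-7)| = 17
|az - bz| = |-19 - 15| = 34
distance = (17 + 17 + 34) / 2 = 68 / 2 = 34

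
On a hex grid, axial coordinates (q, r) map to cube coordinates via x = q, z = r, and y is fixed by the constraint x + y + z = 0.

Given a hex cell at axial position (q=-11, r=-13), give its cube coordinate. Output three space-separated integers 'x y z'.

Answer: -11 24 -13

Derivation:
x = q = -11
z = r = -13
y = -x - z = -(-11) - (-13) = 24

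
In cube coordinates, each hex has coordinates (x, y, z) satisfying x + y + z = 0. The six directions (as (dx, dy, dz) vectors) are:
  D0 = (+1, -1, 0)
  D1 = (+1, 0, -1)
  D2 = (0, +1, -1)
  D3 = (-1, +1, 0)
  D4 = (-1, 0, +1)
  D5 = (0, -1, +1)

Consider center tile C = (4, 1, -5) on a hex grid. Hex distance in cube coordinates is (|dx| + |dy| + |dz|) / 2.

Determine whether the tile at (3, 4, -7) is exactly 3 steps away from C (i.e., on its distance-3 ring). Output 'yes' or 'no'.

|px - cx| = |3 - 4| = 1
|py - cy| = |4 - 1| = 3
|pz - cz| = |-7 - (-5)| = 2
distance = (1+3+2)/2 = 6/2 = 3
radius = 3; distance == radius -> yes

Answer: yes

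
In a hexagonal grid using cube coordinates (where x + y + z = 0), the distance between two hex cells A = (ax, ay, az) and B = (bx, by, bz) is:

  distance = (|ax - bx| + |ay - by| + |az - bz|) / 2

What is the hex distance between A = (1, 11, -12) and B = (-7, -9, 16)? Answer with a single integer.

|ax - bx| = |1 - (-7)| = 8
|ay - by| = |11 - (-9)| = 20
|az - bz| = |-12 - 16| = 28
distance = (8 + 20 + 28) / 2 = 56 / 2 = 28

Answer: 28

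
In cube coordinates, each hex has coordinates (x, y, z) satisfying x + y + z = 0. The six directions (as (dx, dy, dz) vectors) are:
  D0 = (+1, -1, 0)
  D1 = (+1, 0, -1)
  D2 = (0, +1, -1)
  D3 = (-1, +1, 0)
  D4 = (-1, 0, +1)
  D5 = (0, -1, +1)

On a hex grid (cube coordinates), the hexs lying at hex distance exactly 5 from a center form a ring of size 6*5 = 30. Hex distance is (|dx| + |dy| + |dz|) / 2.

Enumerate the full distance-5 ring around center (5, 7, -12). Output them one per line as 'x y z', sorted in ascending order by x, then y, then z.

Walk ring at distance 5 from (5, 7, -12):
Start at center + D4*5 = (0, 7, -7)
  hex 0: (0, 7, -7)
  hex 1: (1, 6, -7)
  hex 2: (2, 5, -7)
  hex 3: (3, 4, -7)
  hex 4: (4, 3, -7)
  hex 5: (5, 2, -7)
  hex 6: (6, 2, -8)
  hex 7: (7, 2, -9)
  hex 8: (8, 2, -10)
  hex 9: (9, 2, -11)
  hex 10: (10, 2, -12)
  hex 11: (10, 3, -13)
  hex 12: (10, 4, -14)
  hex 13: (10, 5, -15)
  hex 14: (10, 6, -16)
  hex 15: (10, 7, -17)
  hex 16: (9, 8, -17)
  hex 17: (8, 9, -17)
  hex 18: (7, 10, -17)
  hex 19: (6, 11, -17)
  hex 20: (5, 12, -17)
  hex 21: (4, 12, -16)
  hex 22: (3, 12, -15)
  hex 23: (2, 12, -14)
  hex 24: (1, 12, -13)
  hex 25: (0, 12, -12)
  hex 26: (0, 11, -11)
  hex 27: (0, 10, -10)
  hex 28: (0, 9, -9)
  hex 29: (0, 8, -8)
Sorted: 30 hexes.

Answer: 0 7 -7
0 8 -8
0 9 -9
0 10 -10
0 11 -11
0 12 -12
1 6 -7
1 12 -13
2 5 -7
2 12 -14
3 4 -7
3 12 -15
4 3 -7
4 12 -16
5 2 -7
5 12 -17
6 2 -8
6 11 -17
7 2 -9
7 10 -17
8 2 -10
8 9 -17
9 2 -11
9 8 -17
10 2 -12
10 3 -13
10 4 -14
10 5 -15
10 6 -16
10 7 -17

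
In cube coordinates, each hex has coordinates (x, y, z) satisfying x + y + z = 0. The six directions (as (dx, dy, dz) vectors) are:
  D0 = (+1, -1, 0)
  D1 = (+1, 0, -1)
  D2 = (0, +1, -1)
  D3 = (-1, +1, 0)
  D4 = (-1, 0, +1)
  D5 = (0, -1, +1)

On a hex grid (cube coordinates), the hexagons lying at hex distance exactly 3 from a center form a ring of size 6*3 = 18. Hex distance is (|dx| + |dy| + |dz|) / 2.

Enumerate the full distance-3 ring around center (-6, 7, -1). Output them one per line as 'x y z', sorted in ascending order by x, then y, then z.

Walk ring at distance 3 from (-6, 7, -1):
Start at center + D4*3 = (-9, 7, 2)
  hex 0: (-9, 7, 2)
  hex 1: (-8, 6, 2)
  hex 2: (-7, 5, 2)
  hex 3: (-6, 4, 2)
  hex 4: (-5, 4, 1)
  hex 5: (-4, 4, 0)
  hex 6: (-3, 4, -1)
  hex 7: (-3, 5, -2)
  hex 8: (-3, 6, -3)
  hex 9: (-3, 7, -4)
  hex 10: (-4, 8, -4)
  hex 11: (-5, 9, -4)
  hex 12: (-6, 10, -4)
  hex 13: (-7, 10, -3)
  hex 14: (-8, 10, -2)
  hex 15: (-9, 10, -1)
  hex 16: (-9, 9, 0)
  hex 17: (-9, 8, 1)
Sorted: 18 hexes.

Answer: -9 7 2
-9 8 1
-9 9 0
-9 10 -1
-8 6 2
-8 10 -2
-7 5 2
-7 10 -3
-6 4 2
-6 10 -4
-5 4 1
-5 9 -4
-4 4 0
-4 8 -4
-3 4 -1
-3 5 -2
-3 6 -3
-3 7 -4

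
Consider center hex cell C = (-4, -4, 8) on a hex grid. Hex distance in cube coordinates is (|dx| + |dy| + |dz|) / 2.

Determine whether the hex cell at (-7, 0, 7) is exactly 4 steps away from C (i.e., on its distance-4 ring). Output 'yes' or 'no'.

Answer: yes

Derivation:
|px - cx| = |-7 - (-4)| = 3
|py - cy| = |0 - (-4)| = 4
|pz - cz| = |7 - 8| = 1
distance = (3+4+1)/2 = 8/2 = 4
radius = 4; distance == radius -> yes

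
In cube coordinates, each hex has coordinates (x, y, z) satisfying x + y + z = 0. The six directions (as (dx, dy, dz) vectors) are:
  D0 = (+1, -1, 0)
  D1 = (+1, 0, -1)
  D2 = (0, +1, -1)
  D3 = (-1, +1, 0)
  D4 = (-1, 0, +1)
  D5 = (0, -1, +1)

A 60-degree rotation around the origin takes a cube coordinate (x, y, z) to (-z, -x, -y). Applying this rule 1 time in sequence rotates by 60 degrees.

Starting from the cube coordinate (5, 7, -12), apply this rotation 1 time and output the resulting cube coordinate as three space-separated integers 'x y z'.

Start: (5, 7, -12)
Step 1: (5, 7, -12) -> (-(-12), -(5), -(7)) = (12, -5, -7)

Answer: 12 -5 -7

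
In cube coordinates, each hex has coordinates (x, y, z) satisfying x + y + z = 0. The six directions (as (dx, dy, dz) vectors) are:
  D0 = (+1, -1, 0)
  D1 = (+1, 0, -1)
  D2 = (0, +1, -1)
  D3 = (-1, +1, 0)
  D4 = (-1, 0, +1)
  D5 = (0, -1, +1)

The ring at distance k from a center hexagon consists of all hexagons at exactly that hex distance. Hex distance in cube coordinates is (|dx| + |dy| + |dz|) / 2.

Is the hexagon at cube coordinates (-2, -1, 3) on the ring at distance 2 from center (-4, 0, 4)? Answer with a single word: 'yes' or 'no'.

|px - cx| = |-2 - (-4)| = 2
|py - cy| = |-1 - 0| = 1
|pz - cz| = |3 - 4| = 1
distance = (2+1+1)/2 = 4/2 = 2
radius = 2; distance == radius -> yes

Answer: yes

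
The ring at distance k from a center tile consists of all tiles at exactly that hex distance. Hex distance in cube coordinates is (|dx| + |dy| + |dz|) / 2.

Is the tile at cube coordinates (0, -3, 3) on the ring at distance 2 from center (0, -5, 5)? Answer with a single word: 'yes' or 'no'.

Answer: yes

Derivation:
|px - cx| = |0 - 0| = 0
|py - cy| = |-3 - (-5)| = 2
|pz - cz| = |3 - 5| = 2
distance = (0+2+2)/2 = 4/2 = 2
radius = 2; distance == radius -> yes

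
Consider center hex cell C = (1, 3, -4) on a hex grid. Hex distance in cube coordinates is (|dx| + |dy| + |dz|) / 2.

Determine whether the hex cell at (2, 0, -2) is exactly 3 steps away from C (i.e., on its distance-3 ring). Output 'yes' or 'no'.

|px - cx| = |2 - 1| = 1
|py - cy| = |0 - 3| = 3
|pz - cz| = |-2 - (-4)| = 2
distance = (1+3+2)/2 = 6/2 = 3
radius = 3; distance == radius -> yes

Answer: yes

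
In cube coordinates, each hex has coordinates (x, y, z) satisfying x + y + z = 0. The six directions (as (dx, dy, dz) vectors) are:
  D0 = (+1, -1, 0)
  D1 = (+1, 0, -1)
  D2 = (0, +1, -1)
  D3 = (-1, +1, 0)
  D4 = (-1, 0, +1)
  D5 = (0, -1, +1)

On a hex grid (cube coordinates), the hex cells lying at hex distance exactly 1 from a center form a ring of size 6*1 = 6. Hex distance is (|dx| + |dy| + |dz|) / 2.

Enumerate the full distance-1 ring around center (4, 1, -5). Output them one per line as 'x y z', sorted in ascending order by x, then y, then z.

Walk ring at distance 1 from (4, 1, -5):
Start at center + D4*1 = (3, 1, -4)
  hex 0: (3, 1, -4)
  hex 1: (4, 0, -4)
  hex 2: (5, 0, -5)
  hex 3: (5, 1, -6)
  hex 4: (4, 2, -6)
  hex 5: (3, 2, -5)
Sorted: 6 hexes.

Answer: 3 1 -4
3 2 -5
4 0 -4
4 2 -6
5 0 -5
5 1 -6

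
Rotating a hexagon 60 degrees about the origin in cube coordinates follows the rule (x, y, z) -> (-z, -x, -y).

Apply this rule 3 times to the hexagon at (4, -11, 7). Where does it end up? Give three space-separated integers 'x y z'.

Start: (4, -11, 7)
Step 1: (4, -11, 7) -> (-(7), -(4), -(-11)) = (-7, -4, 11)
Step 2: (-7, -4, 11) -> (-(11), -(-7), -(-4)) = (-11, 7, 4)
Step 3: (-11, 7, 4) -> (-(4), -(-11), -(7)) = (-4, 11, -7)

Answer: -4 11 -7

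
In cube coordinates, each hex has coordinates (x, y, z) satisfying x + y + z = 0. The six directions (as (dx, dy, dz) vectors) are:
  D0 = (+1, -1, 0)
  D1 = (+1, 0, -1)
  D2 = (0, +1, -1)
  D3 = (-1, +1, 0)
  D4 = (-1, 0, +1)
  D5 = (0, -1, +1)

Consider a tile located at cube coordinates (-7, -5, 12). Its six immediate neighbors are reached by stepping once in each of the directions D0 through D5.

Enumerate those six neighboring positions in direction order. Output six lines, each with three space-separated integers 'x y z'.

Answer: -6 -6 12
-6 -5 11
-7 -4 11
-8 -4 12
-8 -5 13
-7 -6 13

Derivation:
Center: (-7, -5, 12). Add each direction:
  D0: (-7, -5, 12) + (1, -1, 0) = (-6, -6, 12)
  D1: (-7, -5, 12) + (1, 0, -1) = (-6, -5, 11)
  D2: (-7, -5, 12) + (0, 1, -1) = (-7, -4, 11)
  D3: (-7, -5, 12) + (-1, 1, 0) = (-8, -4, 12)
  D4: (-7, -5, 12) + (-1, 0, 1) = (-8, -5, 13)
  D5: (-7, -5, 12) + (0, -1, 1) = (-7, -6, 13)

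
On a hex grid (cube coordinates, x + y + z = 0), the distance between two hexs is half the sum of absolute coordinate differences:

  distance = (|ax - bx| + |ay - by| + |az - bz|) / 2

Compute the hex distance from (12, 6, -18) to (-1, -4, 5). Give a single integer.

|ax - bx| = |12 - (-1)| = 13
|ay - by| = |6 - (-4)| = 10
|az - bz| = |-18 - 5| = 23
distance = (13 + 10 + 23) / 2 = 46 / 2 = 23

Answer: 23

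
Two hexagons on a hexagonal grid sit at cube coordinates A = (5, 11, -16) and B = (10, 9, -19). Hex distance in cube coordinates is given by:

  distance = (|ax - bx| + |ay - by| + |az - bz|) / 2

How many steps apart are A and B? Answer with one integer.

Answer: 5

Derivation:
|ax - bx| = |5 - 10| = 5
|ay - by| = |11 - 9| = 2
|az - bz| = |-16 - (-19)| = 3
distance = (5 + 2 + 3) / 2 = 10 / 2 = 5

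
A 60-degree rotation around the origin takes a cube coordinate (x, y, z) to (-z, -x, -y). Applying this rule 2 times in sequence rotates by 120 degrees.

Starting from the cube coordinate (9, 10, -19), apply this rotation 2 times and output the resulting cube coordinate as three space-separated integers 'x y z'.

Start: (9, 10, -19)
Step 1: (9, 10, -19) -> (-(-19), -(9), -(10)) = (19, -9, -10)
Step 2: (19, -9, -10) -> (-(-10), -(19), -(-9)) = (10, -19, 9)

Answer: 10 -19 9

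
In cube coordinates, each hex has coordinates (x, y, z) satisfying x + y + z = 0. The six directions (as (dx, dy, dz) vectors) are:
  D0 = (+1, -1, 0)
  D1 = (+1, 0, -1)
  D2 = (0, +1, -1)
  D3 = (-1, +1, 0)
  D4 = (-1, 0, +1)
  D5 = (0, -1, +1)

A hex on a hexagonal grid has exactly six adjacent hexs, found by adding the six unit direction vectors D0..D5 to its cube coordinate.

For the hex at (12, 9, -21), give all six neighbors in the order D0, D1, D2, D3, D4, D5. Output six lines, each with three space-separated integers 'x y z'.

Center: (12, 9, -21). Add each direction:
  D0: (12, 9, -21) + (1, -1, 0) = (13, 8, -21)
  D1: (12, 9, -21) + (1, 0, -1) = (13, 9, -22)
  D2: (12, 9, -21) + (0, 1, -1) = (12, 10, -22)
  D3: (12, 9, -21) + (-1, 1, 0) = (11, 10, -21)
  D4: (12, 9, -21) + (-1, 0, 1) = (11, 9, -20)
  D5: (12, 9, -21) + (0, -1, 1) = (12, 8, -20)

Answer: 13 8 -21
13 9 -22
12 10 -22
11 10 -21
11 9 -20
12 8 -20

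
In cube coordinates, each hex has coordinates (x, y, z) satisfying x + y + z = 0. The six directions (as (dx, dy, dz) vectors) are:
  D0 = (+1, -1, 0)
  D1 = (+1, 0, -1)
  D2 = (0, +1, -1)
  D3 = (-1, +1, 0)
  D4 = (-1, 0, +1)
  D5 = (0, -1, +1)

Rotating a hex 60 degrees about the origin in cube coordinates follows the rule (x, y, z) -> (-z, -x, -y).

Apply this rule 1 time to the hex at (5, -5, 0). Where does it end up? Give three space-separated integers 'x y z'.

Answer: 0 -5 5

Derivation:
Start: (5, -5, 0)
Step 1: (5, -5, 0) -> (-(0), -(5), -(-5)) = (0, -5, 5)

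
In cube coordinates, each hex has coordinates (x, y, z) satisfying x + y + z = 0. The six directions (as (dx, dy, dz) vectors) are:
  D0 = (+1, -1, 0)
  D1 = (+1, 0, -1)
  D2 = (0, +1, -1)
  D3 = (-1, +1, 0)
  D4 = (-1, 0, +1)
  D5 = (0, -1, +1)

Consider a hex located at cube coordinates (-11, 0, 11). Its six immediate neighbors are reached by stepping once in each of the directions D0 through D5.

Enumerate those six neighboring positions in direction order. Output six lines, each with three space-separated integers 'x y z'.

Center: (-11, 0, 11). Add each direction:
  D0: (-11, 0, 11) + (1, -1, 0) = (-10, -1, 11)
  D1: (-11, 0, 11) + (1, 0, -1) = (-10, 0, 10)
  D2: (-11, 0, 11) + (0, 1, -1) = (-11, 1, 10)
  D3: (-11, 0, 11) + (-1, 1, 0) = (-12, 1, 11)
  D4: (-11, 0, 11) + (-1, 0, 1) = (-12, 0, 12)
  D5: (-11, 0, 11) + (0, -1, 1) = (-11, -1, 12)

Answer: -10 -1 11
-10 0 10
-11 1 10
-12 1 11
-12 0 12
-11 -1 12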